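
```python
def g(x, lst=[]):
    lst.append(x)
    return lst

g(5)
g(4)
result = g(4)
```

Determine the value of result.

Step 1: Mutable default argument gotcha! The list [] is created once.
Step 2: Each call appends to the SAME list: [5], [5, 4], [5, 4, 4].
Step 3: result = [5, 4, 4]

The answer is [5, 4, 4].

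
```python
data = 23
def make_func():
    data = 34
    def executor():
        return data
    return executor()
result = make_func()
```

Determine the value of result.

Step 1: data = 23 globally, but make_func() defines data = 34 locally.
Step 2: executor() looks up data. Not in local scope, so checks enclosing scope (make_func) and finds data = 34.
Step 3: result = 34

The answer is 34.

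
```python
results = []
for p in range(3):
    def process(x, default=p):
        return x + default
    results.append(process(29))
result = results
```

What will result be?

Step 1: Default argument default=p is evaluated at function definition time.
Step 2: Each iteration creates process with default = current p value.
Step 3: process(29) returns 29 + default. results = [29, 30, 31]

The answer is [29, 30, 31].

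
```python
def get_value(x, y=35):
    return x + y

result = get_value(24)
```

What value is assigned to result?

Step 1: get_value(24) uses default y = 35.
Step 2: Returns 24 + 35 = 59.
Step 3: result = 59

The answer is 59.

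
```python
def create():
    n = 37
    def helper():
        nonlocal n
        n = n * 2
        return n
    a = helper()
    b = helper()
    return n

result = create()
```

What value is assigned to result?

Step 1: n starts at 37.
Step 2: First helper(): n = 37 * 2 = 74.
Step 3: Second helper(): n = 74 * 2 = 148.
Step 4: result = 148

The answer is 148.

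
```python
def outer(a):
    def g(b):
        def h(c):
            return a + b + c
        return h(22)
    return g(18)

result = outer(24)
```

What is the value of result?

Step 1: a = 24, b = 18, c = 22 across three nested scopes.
Step 2: h() accesses all three via LEGB rule.
Step 3: result = 24 + 18 + 22 = 64

The answer is 64.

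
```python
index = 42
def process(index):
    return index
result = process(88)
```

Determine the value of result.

Step 1: Global index = 42.
Step 2: process(88) takes parameter index = 88, which shadows the global.
Step 3: result = 88

The answer is 88.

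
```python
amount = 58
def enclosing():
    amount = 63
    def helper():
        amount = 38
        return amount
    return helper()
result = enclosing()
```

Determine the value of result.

Step 1: Three scopes define amount: global (58), enclosing (63), helper (38).
Step 2: helper() has its own local amount = 38, which shadows both enclosing and global.
Step 3: result = 38 (local wins in LEGB)

The answer is 38.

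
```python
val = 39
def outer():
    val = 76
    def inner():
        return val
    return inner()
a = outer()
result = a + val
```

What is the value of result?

Step 1: outer() has local val = 76. inner() reads from enclosing.
Step 2: outer() returns 76. Global val = 39 unchanged.
Step 3: result = 76 + 39 = 115

The answer is 115.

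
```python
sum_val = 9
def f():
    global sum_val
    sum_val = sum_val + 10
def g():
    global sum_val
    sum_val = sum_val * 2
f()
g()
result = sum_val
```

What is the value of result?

Step 1: sum_val = 9.
Step 2: f() adds 10: sum_val = 9 + 10 = 19.
Step 3: g() doubles: sum_val = 19 * 2 = 38.
Step 4: result = 38

The answer is 38.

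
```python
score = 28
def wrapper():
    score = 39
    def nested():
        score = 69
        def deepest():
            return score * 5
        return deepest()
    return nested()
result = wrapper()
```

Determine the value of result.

Step 1: deepest() looks up score through LEGB: not local, finds score = 69 in enclosing nested().
Step 2: Returns 69 * 5 = 345.
Step 3: result = 345

The answer is 345.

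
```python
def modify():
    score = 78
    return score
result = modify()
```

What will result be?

Step 1: modify() defines score = 78 in its local scope.
Step 2: return score finds the local variable score = 78.
Step 3: result = 78

The answer is 78.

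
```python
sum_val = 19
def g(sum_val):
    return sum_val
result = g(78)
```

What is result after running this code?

Step 1: Global sum_val = 19.
Step 2: g(78) takes parameter sum_val = 78, which shadows the global.
Step 3: result = 78

The answer is 78.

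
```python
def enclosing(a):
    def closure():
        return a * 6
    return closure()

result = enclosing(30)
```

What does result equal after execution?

Step 1: enclosing(30) binds parameter a = 30.
Step 2: closure() accesses a = 30 from enclosing scope.
Step 3: result = 30 * 6 = 180

The answer is 180.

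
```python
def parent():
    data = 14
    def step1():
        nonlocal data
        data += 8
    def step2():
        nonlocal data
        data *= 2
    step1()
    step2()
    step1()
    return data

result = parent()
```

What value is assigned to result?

Step 1: data = 14.
Step 2: step1(): data = 14 + 8 = 22.
Step 3: step2(): data = 22 * 2 = 44.
Step 4: step1(): data = 44 + 8 = 52. result = 52

The answer is 52.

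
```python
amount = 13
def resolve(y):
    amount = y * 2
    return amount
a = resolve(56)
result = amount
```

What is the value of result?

Step 1: Global amount = 13.
Step 2: resolve(56) creates local amount = 56 * 2 = 112.
Step 3: Global amount unchanged because no global keyword. result = 13

The answer is 13.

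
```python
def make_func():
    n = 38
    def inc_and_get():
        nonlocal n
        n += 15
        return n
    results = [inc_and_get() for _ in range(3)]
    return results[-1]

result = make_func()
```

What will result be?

Step 1: n = 38.
Step 2: Three calls to inc_and_get(), each adding 15.
Step 3: Last value = 38 + 15 * 3 = 83

The answer is 83.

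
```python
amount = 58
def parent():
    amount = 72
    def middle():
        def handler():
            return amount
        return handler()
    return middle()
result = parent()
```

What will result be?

Step 1: parent() defines amount = 72. middle() and handler() have no local amount.
Step 2: handler() checks local (none), enclosing middle() (none), enclosing parent() and finds amount = 72.
Step 3: result = 72

The answer is 72.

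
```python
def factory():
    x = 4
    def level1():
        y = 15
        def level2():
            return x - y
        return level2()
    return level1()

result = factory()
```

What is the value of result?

Step 1: x = 4 in factory. y = 15 in level1.
Step 2: level2() reads x = 4 and y = 15 from enclosing scopes.
Step 3: result = 4 - 15 = -11

The answer is -11.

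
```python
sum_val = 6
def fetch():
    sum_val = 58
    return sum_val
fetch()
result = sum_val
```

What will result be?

Step 1: sum_val = 6 globally.
Step 2: fetch() creates a LOCAL sum_val = 58 (no global keyword!).
Step 3: The global sum_val is unchanged. result = 6

The answer is 6.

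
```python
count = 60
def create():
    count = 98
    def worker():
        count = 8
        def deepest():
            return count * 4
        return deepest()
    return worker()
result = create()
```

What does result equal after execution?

Step 1: deepest() looks up count through LEGB: not local, finds count = 8 in enclosing worker().
Step 2: Returns 8 * 4 = 32.
Step 3: result = 32

The answer is 32.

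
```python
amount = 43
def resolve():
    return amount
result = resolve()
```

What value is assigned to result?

Step 1: amount = 43 is defined in the global scope.
Step 2: resolve() looks up amount. No local amount exists, so Python checks the global scope via LEGB rule and finds amount = 43.
Step 3: result = 43

The answer is 43.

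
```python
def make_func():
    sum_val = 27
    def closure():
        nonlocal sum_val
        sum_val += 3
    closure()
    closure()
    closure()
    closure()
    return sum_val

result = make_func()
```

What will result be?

Step 1: sum_val starts at 27.
Step 2: closure() is called 4 times, each adding 3.
Step 3: sum_val = 27 + 3 * 4 = 39

The answer is 39.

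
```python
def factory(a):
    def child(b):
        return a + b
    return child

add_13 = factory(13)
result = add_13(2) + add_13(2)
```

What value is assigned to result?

Step 1: add_13 captures a = 13.
Step 2: add_13(2) = 13 + 2 = 15, called twice.
Step 3: result = 15 + 15 = 30

The answer is 30.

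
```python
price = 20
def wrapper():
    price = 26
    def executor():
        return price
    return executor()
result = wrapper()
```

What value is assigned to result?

Step 1: price = 20 globally, but wrapper() defines price = 26 locally.
Step 2: executor() looks up price. Not in local scope, so checks enclosing scope (wrapper) and finds price = 26.
Step 3: result = 26

The answer is 26.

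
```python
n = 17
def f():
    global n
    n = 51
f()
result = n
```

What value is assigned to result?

Step 1: n = 17 globally.
Step 2: f() declares global n and sets it to 51.
Step 3: After f(), global n = 51. result = 51

The answer is 51.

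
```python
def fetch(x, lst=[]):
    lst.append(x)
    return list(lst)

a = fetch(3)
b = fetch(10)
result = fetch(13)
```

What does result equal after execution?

Step 1: Default list is shared. list() creates copies for return values.
Step 2: Internal list grows: [3] -> [3, 10] -> [3, 10, 13].
Step 3: result = [3, 10, 13]

The answer is [3, 10, 13].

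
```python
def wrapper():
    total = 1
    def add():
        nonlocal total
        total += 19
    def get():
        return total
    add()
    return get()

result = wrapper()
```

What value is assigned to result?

Step 1: total = 1. add() modifies it via nonlocal, get() reads it.
Step 2: add() makes total = 1 + 19 = 20.
Step 3: get() returns 20. result = 20

The answer is 20.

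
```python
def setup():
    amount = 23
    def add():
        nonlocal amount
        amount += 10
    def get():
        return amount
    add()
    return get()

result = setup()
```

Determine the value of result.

Step 1: amount = 23. add() modifies it via nonlocal, get() reads it.
Step 2: add() makes amount = 23 + 10 = 33.
Step 3: get() returns 33. result = 33

The answer is 33.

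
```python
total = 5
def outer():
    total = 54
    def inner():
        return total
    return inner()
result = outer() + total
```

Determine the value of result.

Step 1: Global total = 5. outer() shadows with total = 54.
Step 2: inner() returns enclosing total = 54. outer() = 54.
Step 3: result = 54 + global total (5) = 59

The answer is 59.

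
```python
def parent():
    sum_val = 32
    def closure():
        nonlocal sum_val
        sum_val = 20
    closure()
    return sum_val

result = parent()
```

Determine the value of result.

Step 1: parent() sets sum_val = 32.
Step 2: closure() uses nonlocal to reassign sum_val = 20.
Step 3: result = 20

The answer is 20.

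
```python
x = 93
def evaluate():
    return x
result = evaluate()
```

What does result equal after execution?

Step 1: x = 93 is defined in the global scope.
Step 2: evaluate() looks up x. No local x exists, so Python checks the global scope via LEGB rule and finds x = 93.
Step 3: result = 93

The answer is 93.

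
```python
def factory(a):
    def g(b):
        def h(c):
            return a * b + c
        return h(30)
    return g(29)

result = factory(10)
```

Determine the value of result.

Step 1: a = 10, b = 29, c = 30.
Step 2: h() computes a * b + c = 10 * 29 + 30 = 320.
Step 3: result = 320

The answer is 320.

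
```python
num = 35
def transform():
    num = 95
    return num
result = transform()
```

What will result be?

Step 1: Global num = 35.
Step 2: transform() creates local num = 95, shadowing the global.
Step 3: Returns local num = 95. result = 95

The answer is 95.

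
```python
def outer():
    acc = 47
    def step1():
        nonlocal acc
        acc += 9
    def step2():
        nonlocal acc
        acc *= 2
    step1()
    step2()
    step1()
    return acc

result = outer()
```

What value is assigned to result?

Step 1: acc = 47.
Step 2: step1(): acc = 47 + 9 = 56.
Step 3: step2(): acc = 56 * 2 = 112.
Step 4: step1(): acc = 112 + 9 = 121. result = 121

The answer is 121.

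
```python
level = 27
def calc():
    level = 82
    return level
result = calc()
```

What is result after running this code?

Step 1: Global level = 27.
Step 2: calc() creates local level = 82, shadowing the global.
Step 3: Returns local level = 82. result = 82

The answer is 82.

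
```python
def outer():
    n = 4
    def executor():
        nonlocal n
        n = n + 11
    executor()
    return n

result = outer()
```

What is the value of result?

Step 1: outer() sets n = 4.
Step 2: executor() uses nonlocal to modify n in outer's scope: n = 4 + 11 = 15.
Step 3: outer() returns the modified n = 15

The answer is 15.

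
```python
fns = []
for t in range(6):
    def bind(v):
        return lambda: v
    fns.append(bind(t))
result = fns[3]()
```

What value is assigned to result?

Step 1: bind(t) creates a new scope capturing v = t at call time.
Step 2: fns[3] = bind(3), so its lambda captures v = 3.
Step 3: result = 3 (closure factory fixes late binding)

The answer is 3.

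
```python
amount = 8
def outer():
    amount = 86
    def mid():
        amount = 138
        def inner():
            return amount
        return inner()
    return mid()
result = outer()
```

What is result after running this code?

Step 1: Three levels of shadowing: global 8, outer 86, mid 138.
Step 2: inner() finds amount = 138 in enclosing mid() scope.
Step 3: result = 138

The answer is 138.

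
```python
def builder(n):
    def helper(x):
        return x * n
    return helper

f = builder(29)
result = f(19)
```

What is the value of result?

Step 1: builder(29) creates a closure capturing n = 29.
Step 2: f(19) computes 19 * 29 = 551.
Step 3: result = 551

The answer is 551.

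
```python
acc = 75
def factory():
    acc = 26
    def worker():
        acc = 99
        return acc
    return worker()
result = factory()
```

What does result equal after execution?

Step 1: Three scopes define acc: global (75), factory (26), worker (99).
Step 2: worker() has its own local acc = 99, which shadows both enclosing and global.
Step 3: result = 99 (local wins in LEGB)

The answer is 99.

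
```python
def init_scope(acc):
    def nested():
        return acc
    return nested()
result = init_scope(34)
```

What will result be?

Step 1: init_scope(34) binds parameter acc = 34.
Step 2: nested() looks up acc in enclosing scope and finds the parameter acc = 34.
Step 3: result = 34

The answer is 34.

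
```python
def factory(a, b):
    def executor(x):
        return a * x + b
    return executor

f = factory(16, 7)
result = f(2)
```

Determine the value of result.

Step 1: factory(16, 7) captures a = 16, b = 7.
Step 2: f(2) computes 16 * 2 + 7 = 39.
Step 3: result = 39

The answer is 39.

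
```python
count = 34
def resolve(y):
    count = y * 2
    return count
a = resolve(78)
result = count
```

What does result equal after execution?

Step 1: Global count = 34.
Step 2: resolve(78) creates local count = 78 * 2 = 156.
Step 3: Global count unchanged because no global keyword. result = 34

The answer is 34.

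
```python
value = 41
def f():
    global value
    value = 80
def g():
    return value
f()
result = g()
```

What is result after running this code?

Step 1: value = 41.
Step 2: f() sets global value = 80.
Step 3: g() reads global value = 80. result = 80

The answer is 80.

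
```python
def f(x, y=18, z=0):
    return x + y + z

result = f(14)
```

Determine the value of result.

Step 1: f(14) uses defaults y = 18, z = 0.
Step 2: Returns 14 + 18 + 0 = 32.
Step 3: result = 32

The answer is 32.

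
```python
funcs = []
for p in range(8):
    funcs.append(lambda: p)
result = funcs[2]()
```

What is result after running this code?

Step 1: The loop creates 8 lambdas, all referencing the same variable p.
Step 2: After the loop, p = 7 (final value).
Step 3: funcs[2]() looks up p at call time and finds 7. This is the late binding gotcha. result = 7

The answer is 7.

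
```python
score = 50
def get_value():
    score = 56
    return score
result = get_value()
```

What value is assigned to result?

Step 1: Global score = 50.
Step 2: get_value() creates local score = 56, shadowing the global.
Step 3: Returns local score = 56. result = 56

The answer is 56.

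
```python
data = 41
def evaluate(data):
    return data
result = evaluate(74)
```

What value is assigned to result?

Step 1: Global data = 41.
Step 2: evaluate(74) takes parameter data = 74, which shadows the global.
Step 3: result = 74

The answer is 74.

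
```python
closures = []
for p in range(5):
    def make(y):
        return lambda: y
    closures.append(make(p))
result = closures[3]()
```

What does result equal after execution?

Step 1: make(p) creates a new scope capturing y = p at call time.
Step 2: closures[3] = make(3), so its lambda captures y = 3.
Step 3: result = 3 (closure factory fixes late binding)

The answer is 3.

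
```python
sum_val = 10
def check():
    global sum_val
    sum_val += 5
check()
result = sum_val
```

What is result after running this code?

Step 1: sum_val = 10 globally.
Step 2: check() modifies global sum_val: sum_val += 5 = 15.
Step 3: result = 15

The answer is 15.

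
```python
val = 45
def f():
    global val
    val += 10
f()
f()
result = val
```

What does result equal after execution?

Step 1: val = 45.
Step 2: First f(): val = 45 + 10 = 55.
Step 3: Second f(): val = 55 + 10 = 65. result = 65

The answer is 65.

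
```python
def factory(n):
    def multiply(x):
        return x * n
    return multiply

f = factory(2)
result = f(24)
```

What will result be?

Step 1: factory(2) returns multiply closure with n = 2.
Step 2: f(24) computes 24 * 2 = 48.
Step 3: result = 48

The answer is 48.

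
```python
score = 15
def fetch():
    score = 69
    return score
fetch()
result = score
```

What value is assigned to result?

Step 1: Global score = 15.
Step 2: fetch() creates local score = 69 (shadow, not modification).
Step 3: After fetch() returns, global score is unchanged. result = 15

The answer is 15.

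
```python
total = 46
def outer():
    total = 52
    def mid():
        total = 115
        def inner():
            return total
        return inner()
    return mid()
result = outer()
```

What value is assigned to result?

Step 1: Three levels of shadowing: global 46, outer 52, mid 115.
Step 2: inner() finds total = 115 in enclosing mid() scope.
Step 3: result = 115

The answer is 115.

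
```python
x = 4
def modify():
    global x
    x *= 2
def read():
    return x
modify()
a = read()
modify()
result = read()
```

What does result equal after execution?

Step 1: x = 4.
Step 2: First modify(): x = 4 * 2 = 8.
Step 3: Second modify(): x = 8 * 2 = 16.
Step 4: read() returns 16

The answer is 16.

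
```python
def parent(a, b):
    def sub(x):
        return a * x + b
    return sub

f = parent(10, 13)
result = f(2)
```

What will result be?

Step 1: parent(10, 13) captures a = 10, b = 13.
Step 2: f(2) computes 10 * 2 + 13 = 33.
Step 3: result = 33

The answer is 33.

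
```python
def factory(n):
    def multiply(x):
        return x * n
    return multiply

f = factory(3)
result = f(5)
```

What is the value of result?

Step 1: factory(3) returns multiply closure with n = 3.
Step 2: f(5) computes 5 * 3 = 15.
Step 3: result = 15

The answer is 15.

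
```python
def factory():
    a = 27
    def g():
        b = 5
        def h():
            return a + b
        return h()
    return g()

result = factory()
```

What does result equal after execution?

Step 1: factory() defines a = 27. g() defines b = 5.
Step 2: h() accesses both from enclosing scopes: a = 27, b = 5.
Step 3: result = 27 + 5 = 32

The answer is 32.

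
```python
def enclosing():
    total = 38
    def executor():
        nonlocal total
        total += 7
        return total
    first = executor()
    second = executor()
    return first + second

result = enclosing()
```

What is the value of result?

Step 1: total starts at 38.
Step 2: First call: total = 38 + 7 = 45, returns 45.
Step 3: Second call: total = 45 + 7 = 52, returns 52.
Step 4: result = 45 + 52 = 97

The answer is 97.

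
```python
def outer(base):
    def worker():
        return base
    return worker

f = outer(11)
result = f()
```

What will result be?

Step 1: outer(11) creates closure capturing base = 11.
Step 2: f() returns the captured base = 11.
Step 3: result = 11

The answer is 11.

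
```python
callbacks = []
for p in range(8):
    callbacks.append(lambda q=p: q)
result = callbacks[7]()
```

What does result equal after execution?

Step 1: Default argument q=p captures p's value at each iteration.
Step 2: callbacks[7] captured q = 7 when p was 7.
Step 3: result = 7

The answer is 7.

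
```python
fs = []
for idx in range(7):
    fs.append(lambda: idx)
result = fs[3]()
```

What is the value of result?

Step 1: The loop creates 7 lambdas, all referencing the same variable idx.
Step 2: After the loop, idx = 6 (final value).
Step 3: fs[3]() looks up idx at call time and finds 6. This is the late binding gotcha. result = 6

The answer is 6.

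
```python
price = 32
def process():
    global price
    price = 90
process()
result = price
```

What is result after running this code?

Step 1: price = 32 globally.
Step 2: process() declares global price and sets it to 90.
Step 3: After process(), global price = 90. result = 90

The answer is 90.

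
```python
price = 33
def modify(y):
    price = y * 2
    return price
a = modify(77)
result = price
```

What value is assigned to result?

Step 1: Global price = 33.
Step 2: modify(77) creates local price = 77 * 2 = 154.
Step 3: Global price unchanged because no global keyword. result = 33

The answer is 33.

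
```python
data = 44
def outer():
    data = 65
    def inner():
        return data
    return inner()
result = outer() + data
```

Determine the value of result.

Step 1: Global data = 44. outer() shadows with data = 65.
Step 2: inner() returns enclosing data = 65. outer() = 65.
Step 3: result = 65 + global data (44) = 109

The answer is 109.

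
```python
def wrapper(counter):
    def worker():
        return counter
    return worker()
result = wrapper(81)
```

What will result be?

Step 1: wrapper(81) binds parameter counter = 81.
Step 2: worker() looks up counter in enclosing scope and finds the parameter counter = 81.
Step 3: result = 81

The answer is 81.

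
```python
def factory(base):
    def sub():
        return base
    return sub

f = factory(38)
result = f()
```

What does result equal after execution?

Step 1: factory(38) creates closure capturing base = 38.
Step 2: f() returns the captured base = 38.
Step 3: result = 38

The answer is 38.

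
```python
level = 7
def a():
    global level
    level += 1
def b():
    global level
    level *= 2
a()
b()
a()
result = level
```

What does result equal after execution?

Step 1: level = 7.
Step 2: a(): level = 7 + 1 = 8.
Step 3: b(): level = 8 * 2 = 16.
Step 4: a(): level = 16 + 1 = 17

The answer is 17.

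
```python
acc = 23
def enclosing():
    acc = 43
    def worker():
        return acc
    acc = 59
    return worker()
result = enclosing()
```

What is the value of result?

Step 1: enclosing() sets acc = 43, then later acc = 59.
Step 2: worker() is called after acc is reassigned to 59. Closures capture variables by reference, not by value.
Step 3: result = 59

The answer is 59.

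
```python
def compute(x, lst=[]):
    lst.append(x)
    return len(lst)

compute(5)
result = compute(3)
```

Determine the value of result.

Step 1: Mutable default list persists between calls.
Step 2: First call: lst = [5], len = 1. Second call: lst = [5, 3], len = 2.
Step 3: result = 2

The answer is 2.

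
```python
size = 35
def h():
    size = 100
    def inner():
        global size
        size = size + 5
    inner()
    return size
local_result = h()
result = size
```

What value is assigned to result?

Step 1: Global size = 35. h() creates local size = 100.
Step 2: inner() declares global size and adds 5: global size = 35 + 5 = 40.
Step 3: h() returns its local size = 100 (unaffected by inner).
Step 4: result = global size = 40

The answer is 40.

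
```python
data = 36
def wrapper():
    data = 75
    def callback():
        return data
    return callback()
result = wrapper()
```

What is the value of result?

Step 1: data = 36 globally, but wrapper() defines data = 75 locally.
Step 2: callback() looks up data. Not in local scope, so checks enclosing scope (wrapper) and finds data = 75.
Step 3: result = 75

The answer is 75.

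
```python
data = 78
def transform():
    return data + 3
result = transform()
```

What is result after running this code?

Step 1: data = 78 is defined globally.
Step 2: transform() looks up data from global scope = 78, then computes 78 + 3 = 81.
Step 3: result = 81

The answer is 81.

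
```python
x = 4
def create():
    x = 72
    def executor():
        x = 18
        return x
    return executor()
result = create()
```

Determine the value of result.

Step 1: Three scopes define x: global (4), create (72), executor (18).
Step 2: executor() has its own local x = 18, which shadows both enclosing and global.
Step 3: result = 18 (local wins in LEGB)

The answer is 18.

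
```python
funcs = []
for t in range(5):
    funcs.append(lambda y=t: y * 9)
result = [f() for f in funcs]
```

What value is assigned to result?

Step 1: Default arg y=t captures t at each iteration.
Step 2: funcs[k] has y defaulting to k, returns k * 9.
Step 3: result = [0, 9, 18, 27, 36]

The answer is [0, 9, 18, 27, 36].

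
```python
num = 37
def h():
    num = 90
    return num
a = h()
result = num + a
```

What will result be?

Step 1: Global num = 37. h() returns local num = 90.
Step 2: a = 90. Global num still = 37.
Step 3: result = 37 + 90 = 127

The answer is 127.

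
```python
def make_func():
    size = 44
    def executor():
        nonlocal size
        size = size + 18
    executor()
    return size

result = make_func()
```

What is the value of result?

Step 1: make_func() sets size = 44.
Step 2: executor() uses nonlocal to modify size in make_func's scope: size = 44 + 18 = 62.
Step 3: make_func() returns the modified size = 62

The answer is 62.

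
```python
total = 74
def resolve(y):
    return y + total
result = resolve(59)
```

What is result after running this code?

Step 1: total = 74 is defined globally.
Step 2: resolve(59) uses parameter y = 59 and looks up total from global scope = 74.
Step 3: result = 59 + 74 = 133

The answer is 133.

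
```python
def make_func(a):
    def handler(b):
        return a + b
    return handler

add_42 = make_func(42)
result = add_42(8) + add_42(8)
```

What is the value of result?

Step 1: add_42 captures a = 42.
Step 2: add_42(8) = 42 + 8 = 50, called twice.
Step 3: result = 50 + 50 = 100

The answer is 100.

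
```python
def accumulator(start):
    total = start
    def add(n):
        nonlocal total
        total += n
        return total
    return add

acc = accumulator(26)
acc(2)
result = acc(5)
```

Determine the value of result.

Step 1: accumulator(26) creates closure with total = 26.
Step 2: First acc(2): total = 26 + 2 = 28.
Step 3: Second acc(5): total = 28 + 5 = 33. result = 33

The answer is 33.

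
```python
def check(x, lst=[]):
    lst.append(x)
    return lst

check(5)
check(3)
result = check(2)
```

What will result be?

Step 1: Mutable default argument gotcha! The list [] is created once.
Step 2: Each call appends to the SAME list: [5], [5, 3], [5, 3, 2].
Step 3: result = [5, 3, 2]

The answer is [5, 3, 2].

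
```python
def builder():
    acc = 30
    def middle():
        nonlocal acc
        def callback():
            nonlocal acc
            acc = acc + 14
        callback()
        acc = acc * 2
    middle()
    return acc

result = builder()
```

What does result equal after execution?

Step 1: acc = 30.
Step 2: callback() adds 14: acc = 30 + 14 = 44.
Step 3: middle() doubles: acc = 44 * 2 = 88.
Step 4: result = 88

The answer is 88.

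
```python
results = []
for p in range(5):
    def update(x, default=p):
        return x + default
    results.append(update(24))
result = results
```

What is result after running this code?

Step 1: Default argument default=p is evaluated at function definition time.
Step 2: Each iteration creates update with default = current p value.
Step 3: update(24) returns 24 + default. results = [24, 25, 26, 27, 28]

The answer is [24, 25, 26, 27, 28].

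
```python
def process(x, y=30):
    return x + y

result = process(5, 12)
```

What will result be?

Step 1: process(5, 12) overrides default y with 12.
Step 2: Returns 5 + 12 = 17.
Step 3: result = 17

The answer is 17.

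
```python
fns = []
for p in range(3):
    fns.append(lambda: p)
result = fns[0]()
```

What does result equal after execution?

Step 1: The loop creates 3 lambdas, all referencing the same variable p.
Step 2: After the loop, p = 2 (final value).
Step 3: fns[0]() looks up p at call time and finds 2. This is the late binding gotcha. result = 2

The answer is 2.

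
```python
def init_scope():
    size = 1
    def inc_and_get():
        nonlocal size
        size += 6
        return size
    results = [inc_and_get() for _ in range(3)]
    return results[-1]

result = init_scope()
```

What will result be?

Step 1: size = 1.
Step 2: Three calls to inc_and_get(), each adding 6.
Step 3: Last value = 1 + 6 * 3 = 19

The answer is 19.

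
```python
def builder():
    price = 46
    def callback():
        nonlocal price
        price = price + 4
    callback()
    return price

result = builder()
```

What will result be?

Step 1: builder() sets price = 46.
Step 2: callback() uses nonlocal to modify price in builder's scope: price = 46 + 4 = 50.
Step 3: builder() returns the modified price = 50

The answer is 50.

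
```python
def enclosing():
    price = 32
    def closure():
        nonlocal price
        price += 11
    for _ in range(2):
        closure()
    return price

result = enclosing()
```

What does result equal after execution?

Step 1: price = 32.
Step 2: closure() is called 2 times in a loop, each adding 11 via nonlocal.
Step 3: price = 32 + 11 * 2 = 54

The answer is 54.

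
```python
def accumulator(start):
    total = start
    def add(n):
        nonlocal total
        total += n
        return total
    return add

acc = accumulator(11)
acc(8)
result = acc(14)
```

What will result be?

Step 1: accumulator(11) creates closure with total = 11.
Step 2: First acc(8): total = 11 + 8 = 19.
Step 3: Second acc(14): total = 19 + 14 = 33. result = 33

The answer is 33.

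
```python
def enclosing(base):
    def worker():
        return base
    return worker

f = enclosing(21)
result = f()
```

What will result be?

Step 1: enclosing(21) creates closure capturing base = 21.
Step 2: f() returns the captured base = 21.
Step 3: result = 21

The answer is 21.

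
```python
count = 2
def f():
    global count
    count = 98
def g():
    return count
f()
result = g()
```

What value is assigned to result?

Step 1: count = 2.
Step 2: f() sets global count = 98.
Step 3: g() reads global count = 98. result = 98

The answer is 98.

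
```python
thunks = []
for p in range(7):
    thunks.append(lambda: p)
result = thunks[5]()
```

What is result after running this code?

Step 1: The loop creates 7 lambdas, all referencing the same variable p.
Step 2: After the loop, p = 6 (final value).
Step 3: thunks[5]() looks up p at call time and finds 6. This is the late binding gotcha. result = 6

The answer is 6.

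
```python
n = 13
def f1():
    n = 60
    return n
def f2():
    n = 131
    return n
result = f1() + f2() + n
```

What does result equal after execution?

Step 1: Each function shadows global n with its own local.
Step 2: f1() returns 60, f2() returns 131.
Step 3: Global n = 13 is unchanged. result = 60 + 131 + 13 = 204

The answer is 204.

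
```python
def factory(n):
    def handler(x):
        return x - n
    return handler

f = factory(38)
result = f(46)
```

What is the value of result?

Step 1: factory(38) creates a closure capturing n = 38.
Step 2: f(46) computes 46 - 38 = 8.
Step 3: result = 8

The answer is 8.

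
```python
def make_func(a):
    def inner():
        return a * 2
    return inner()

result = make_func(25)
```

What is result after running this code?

Step 1: make_func(25) binds parameter a = 25.
Step 2: inner() accesses a = 25 from enclosing scope.
Step 3: result = 25 * 2 = 50

The answer is 50.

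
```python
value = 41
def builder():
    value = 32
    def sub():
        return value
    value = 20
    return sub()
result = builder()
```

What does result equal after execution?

Step 1: builder() sets value = 32, then later value = 20.
Step 2: sub() is called after value is reassigned to 20. Closures capture variables by reference, not by value.
Step 3: result = 20

The answer is 20.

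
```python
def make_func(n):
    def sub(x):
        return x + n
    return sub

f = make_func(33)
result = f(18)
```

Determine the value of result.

Step 1: make_func(33) creates a closure that captures n = 33.
Step 2: f(18) calls the closure with x = 18, returning 18 + 33 = 51.
Step 3: result = 51

The answer is 51.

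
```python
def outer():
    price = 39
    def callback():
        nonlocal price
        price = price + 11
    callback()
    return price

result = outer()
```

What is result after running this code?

Step 1: outer() sets price = 39.
Step 2: callback() uses nonlocal to modify price in outer's scope: price = 39 + 11 = 50.
Step 3: outer() returns the modified price = 50

The answer is 50.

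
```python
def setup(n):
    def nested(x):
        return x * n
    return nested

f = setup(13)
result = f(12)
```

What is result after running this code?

Step 1: setup(13) creates a closure capturing n = 13.
Step 2: f(12) computes 12 * 13 = 156.
Step 3: result = 156

The answer is 156.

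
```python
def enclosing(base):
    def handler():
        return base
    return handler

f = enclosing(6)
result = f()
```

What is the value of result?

Step 1: enclosing(6) creates closure capturing base = 6.
Step 2: f() returns the captured base = 6.
Step 3: result = 6

The answer is 6.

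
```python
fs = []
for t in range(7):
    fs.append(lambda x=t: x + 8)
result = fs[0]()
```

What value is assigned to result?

Step 1: Default argument x=t captures t's value at definition time.
Step 2: fs[0] was defined when t = 0, so x defaults to 0.
Step 3: result = 0 + 8 = 8 (default arg fixes the late binding issue)

The answer is 8.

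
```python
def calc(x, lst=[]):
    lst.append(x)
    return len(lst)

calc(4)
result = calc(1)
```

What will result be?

Step 1: Mutable default list persists between calls.
Step 2: First call: lst = [4], len = 1. Second call: lst = [4, 1], len = 2.
Step 3: result = 2

The answer is 2.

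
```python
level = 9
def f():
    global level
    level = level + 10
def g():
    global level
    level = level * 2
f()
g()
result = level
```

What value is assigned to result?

Step 1: level = 9.
Step 2: f() adds 10: level = 9 + 10 = 19.
Step 3: g() doubles: level = 19 * 2 = 38.
Step 4: result = 38

The answer is 38.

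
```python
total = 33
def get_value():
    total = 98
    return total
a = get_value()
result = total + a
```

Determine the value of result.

Step 1: Global total = 33. get_value() returns local total = 98.
Step 2: a = 98. Global total still = 33.
Step 3: result = 33 + 98 = 131

The answer is 131.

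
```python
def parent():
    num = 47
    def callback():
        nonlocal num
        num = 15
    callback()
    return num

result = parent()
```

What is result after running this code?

Step 1: parent() sets num = 47.
Step 2: callback() uses nonlocal to reassign num = 15.
Step 3: result = 15

The answer is 15.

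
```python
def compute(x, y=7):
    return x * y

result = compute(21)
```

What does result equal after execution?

Step 1: compute(21) uses default y = 7.
Step 2: Returns 21 * 7 = 147.
Step 3: result = 147

The answer is 147.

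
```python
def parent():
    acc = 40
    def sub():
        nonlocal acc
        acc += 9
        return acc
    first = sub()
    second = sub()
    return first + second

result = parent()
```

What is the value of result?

Step 1: acc starts at 40.
Step 2: First call: acc = 40 + 9 = 49, returns 49.
Step 3: Second call: acc = 49 + 9 = 58, returns 58.
Step 4: result = 49 + 58 = 107

The answer is 107.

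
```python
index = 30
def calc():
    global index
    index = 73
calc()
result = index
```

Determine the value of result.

Step 1: index = 30 globally.
Step 2: calc() declares global index and sets it to 73.
Step 3: After calc(), global index = 73. result = 73

The answer is 73.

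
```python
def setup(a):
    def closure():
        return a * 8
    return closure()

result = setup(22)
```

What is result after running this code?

Step 1: setup(22) binds parameter a = 22.
Step 2: closure() accesses a = 22 from enclosing scope.
Step 3: result = 22 * 8 = 176

The answer is 176.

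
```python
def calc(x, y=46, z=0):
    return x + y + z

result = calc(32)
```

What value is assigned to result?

Step 1: calc(32) uses defaults y = 46, z = 0.
Step 2: Returns 32 + 46 + 0 = 78.
Step 3: result = 78

The answer is 78.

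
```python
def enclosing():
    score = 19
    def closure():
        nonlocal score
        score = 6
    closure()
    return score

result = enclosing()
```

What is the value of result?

Step 1: enclosing() sets score = 19.
Step 2: closure() uses nonlocal to reassign score = 6.
Step 3: result = 6

The answer is 6.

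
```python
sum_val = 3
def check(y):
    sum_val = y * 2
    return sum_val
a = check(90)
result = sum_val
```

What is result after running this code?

Step 1: Global sum_val = 3.
Step 2: check(90) creates local sum_val = 90 * 2 = 180.
Step 3: Global sum_val unchanged because no global keyword. result = 3

The answer is 3.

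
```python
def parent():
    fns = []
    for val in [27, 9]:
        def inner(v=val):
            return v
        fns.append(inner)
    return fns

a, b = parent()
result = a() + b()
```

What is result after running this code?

Step 1: Default argument v=val captures val at each iteration.
Step 2: a() returns 27 (captured at first iteration), b() returns 9 (captured at second).
Step 3: result = 27 + 9 = 36

The answer is 36.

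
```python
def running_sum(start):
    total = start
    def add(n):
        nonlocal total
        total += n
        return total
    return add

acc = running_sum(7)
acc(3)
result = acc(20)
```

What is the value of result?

Step 1: running_sum(7) creates closure with total = 7.
Step 2: First acc(3): total = 7 + 3 = 10.
Step 3: Second acc(20): total = 10 + 20 = 30. result = 30

The answer is 30.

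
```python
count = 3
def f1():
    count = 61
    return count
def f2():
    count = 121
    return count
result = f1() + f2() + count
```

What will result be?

Step 1: Each function shadows global count with its own local.
Step 2: f1() returns 61, f2() returns 121.
Step 3: Global count = 3 is unchanged. result = 61 + 121 + 3 = 185

The answer is 185.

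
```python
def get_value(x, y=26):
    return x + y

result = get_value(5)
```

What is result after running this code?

Step 1: get_value(5) uses default y = 26.
Step 2: Returns 5 + 26 = 31.
Step 3: result = 31

The answer is 31.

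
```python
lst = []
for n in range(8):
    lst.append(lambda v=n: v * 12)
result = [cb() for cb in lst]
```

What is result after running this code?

Step 1: Default arg v=n captures n at each iteration.
Step 2: lst[k] has v defaulting to k, returns k * 12.
Step 3: result = [0, 12, 24, 36, 48, 60, 72, 84]

The answer is [0, 12, 24, 36, 48, 60, 72, 84].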